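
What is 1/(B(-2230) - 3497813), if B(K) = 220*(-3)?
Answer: -1/3498473 ≈ -2.8584e-7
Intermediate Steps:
B(K) = -660
1/(B(-2230) - 3497813) = 1/(-660 - 3497813) = 1/(-3498473) = -1/3498473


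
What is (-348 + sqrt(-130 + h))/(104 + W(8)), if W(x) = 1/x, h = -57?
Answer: -2784/833 + 8*I*sqrt(187)/833 ≈ -3.3421 + 0.13133*I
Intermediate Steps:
(-348 + sqrt(-130 + h))/(104 + W(8)) = (-348 + sqrt(-130 - 57))/(104 + 1/8) = (-348 + sqrt(-187))/(104 + 1/8) = (-348 + I*sqrt(187))/(833/8) = (-348 + I*sqrt(187))*(8/833) = -2784/833 + 8*I*sqrt(187)/833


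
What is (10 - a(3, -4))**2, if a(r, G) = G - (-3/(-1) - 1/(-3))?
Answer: 2704/9 ≈ 300.44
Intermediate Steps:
a(r, G) = -10/3 + G (a(r, G) = G - (-3*(-1) - 1*(-1/3)) = G - (3 + 1/3) = G - 1*10/3 = G - 10/3 = -10/3 + G)
(10 - a(3, -4))**2 = (10 - (-10/3 - 4))**2 = (10 - 1*(-22/3))**2 = (10 + 22/3)**2 = (52/3)**2 = 2704/9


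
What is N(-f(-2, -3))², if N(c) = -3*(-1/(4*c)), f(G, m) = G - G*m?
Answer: 9/1024 ≈ 0.0087891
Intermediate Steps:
f(G, m) = G - G*m
N(c) = 3/(4*c) (N(c) = -3*(-1/(4*c)) = -(-3)/(4*c) = 3/(4*c))
N(-f(-2, -3))² = (3/(4*((-(-2)*(1 - 1*(-3))))))² = (3/(4*((-(-2)*(1 + 3)))))² = (3/(4*((-(-2)*4))))² = (3/(4*((-1*(-8)))))² = ((¾)/8)² = ((¾)*(⅛))² = (3/32)² = 9/1024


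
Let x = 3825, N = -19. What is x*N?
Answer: -72675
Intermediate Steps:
x*N = 3825*(-19) = -72675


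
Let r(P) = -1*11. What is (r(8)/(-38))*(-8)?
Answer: -44/19 ≈ -2.3158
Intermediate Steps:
r(P) = -11
(r(8)/(-38))*(-8) = -11/(-38)*(-8) = -11*(-1/38)*(-8) = (11/38)*(-8) = -44/19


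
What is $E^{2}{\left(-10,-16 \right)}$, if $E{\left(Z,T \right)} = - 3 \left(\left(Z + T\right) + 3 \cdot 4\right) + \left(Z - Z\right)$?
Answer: $1764$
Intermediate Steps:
$E{\left(Z,T \right)} = -36 - 3 T - 3 Z$ ($E{\left(Z,T \right)} = - 3 \left(\left(T + Z\right) + 12\right) + 0 = - 3 \left(12 + T + Z\right) + 0 = \left(-36 - 3 T - 3 Z\right) + 0 = -36 - 3 T - 3 Z$)
$E^{2}{\left(-10,-16 \right)} = \left(-36 - -48 - -30\right)^{2} = \left(-36 + 48 + 30\right)^{2} = 42^{2} = 1764$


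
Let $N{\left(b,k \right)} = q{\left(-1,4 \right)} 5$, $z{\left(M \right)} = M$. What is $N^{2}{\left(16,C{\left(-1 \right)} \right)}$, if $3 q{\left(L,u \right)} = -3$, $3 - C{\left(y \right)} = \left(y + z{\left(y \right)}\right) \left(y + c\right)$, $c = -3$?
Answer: $25$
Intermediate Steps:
$C{\left(y \right)} = 3 - 2 y \left(-3 + y\right)$ ($C{\left(y \right)} = 3 - \left(y + y\right) \left(y - 3\right) = 3 - 2 y \left(-3 + y\right)$)
$q{\left(L,u \right)} = -1$ ($q{\left(L,u \right)} = \frac{1}{3} \left(-3\right) = -1$)
$N{\left(b,k \right)} = -5$ ($N{\left(b,k \right)} = \left(-1\right) 5 = -5$)
$N^{2}{\left(16,C{\left(-1 \right)} \right)} = \left(-5\right)^{2} = 25$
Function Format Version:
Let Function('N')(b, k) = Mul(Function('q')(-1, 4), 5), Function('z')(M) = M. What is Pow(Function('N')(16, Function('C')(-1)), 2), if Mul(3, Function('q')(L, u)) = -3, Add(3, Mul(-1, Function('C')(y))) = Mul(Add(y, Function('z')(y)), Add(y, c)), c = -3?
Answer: 25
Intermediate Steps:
Function('C')(y) = Add(3, Mul(-2, y, Add(-3, y))) (Function('C')(y) = Add(3, Mul(-1, Mul(Add(y, y), Add(y, -3)))) = Add(3, Mul(-1, Mul(Mul(2, y), Add(-3, y)))) = Add(3, Mul(-1, Mul(2, y, Add(-3, y)))) = Add(3, Mul(-2, y, Add(-3, y))))
Function('q')(L, u) = -1 (Function('q')(L, u) = Mul(Rational(1, 3), -3) = -1)
Function('N')(b, k) = -5 (Function('N')(b, k) = Mul(-1, 5) = -5)
Pow(Function('N')(16, Function('C')(-1)), 2) = Pow(-5, 2) = 25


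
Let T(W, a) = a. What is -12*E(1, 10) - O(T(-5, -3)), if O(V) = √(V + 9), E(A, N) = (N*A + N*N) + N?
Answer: -1440 - √6 ≈ -1442.4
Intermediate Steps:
E(A, N) = N + N² + A*N (E(A, N) = (A*N + N²) + N = (N² + A*N) + N = N + N² + A*N)
O(V) = √(9 + V)
-12*E(1, 10) - O(T(-5, -3)) = -120*(1 + 1 + 10) - √(9 - 3) = -120*12 - √6 = -12*120 - √6 = -1440 - √6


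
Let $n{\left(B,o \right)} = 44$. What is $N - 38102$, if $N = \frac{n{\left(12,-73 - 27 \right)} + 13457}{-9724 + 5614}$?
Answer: $- \frac{156612721}{4110} \approx -38105.0$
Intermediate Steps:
$N = - \frac{13501}{4110}$ ($N = \frac{44 + 13457}{-9724 + 5614} = \frac{13501}{-4110} = 13501 \left(- \frac{1}{4110}\right) = - \frac{13501}{4110} \approx -3.2849$)
$N - 38102 = - \frac{13501}{4110} - 38102 = - \frac{156612721}{4110}$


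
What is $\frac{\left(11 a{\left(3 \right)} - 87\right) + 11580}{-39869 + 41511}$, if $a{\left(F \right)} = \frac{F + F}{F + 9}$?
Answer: $\frac{22997}{3284} \approx 7.0027$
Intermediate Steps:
$a{\left(F \right)} = \frac{2 F}{9 + F}$
$\frac{\left(11 a{\left(3 \right)} - 87\right) + 11580}{-39869 + 41511} = \frac{\left(11 \cdot 2 \cdot 3 \frac{1}{9 + 3} - 87\right) + 11580}{-39869 + 41511} = \frac{\left(11 \cdot 2 \cdot 3 \cdot \frac{1}{12} - 87\right) + 11580}{1642} = \left(\left(11 \cdot 2 \cdot 3 \cdot \frac{1}{12} - 87\right) + 11580\right) \frac{1}{1642} = \left(\left(11 \cdot \frac{1}{2} - 87\right) + 11580\right) \frac{1}{1642} = \left(\left(\frac{11}{2} - 87\right) + 11580\right) \frac{1}{1642} = \left(- \frac{163}{2} + 11580\right) \frac{1}{1642} = \frac{22997}{2} \cdot \frac{1}{1642} = \frac{22997}{3284}$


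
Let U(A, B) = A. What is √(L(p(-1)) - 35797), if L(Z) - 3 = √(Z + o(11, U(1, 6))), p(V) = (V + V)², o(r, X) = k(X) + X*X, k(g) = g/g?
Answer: √(-35794 + √6) ≈ 189.19*I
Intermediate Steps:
k(g) = 1
o(r, X) = 1 + X² (o(r, X) = 1 + X*X = 1 + X²)
p(V) = 4*V² (p(V) = (2*V)² = 4*V²)
L(Z) = 3 + √(2 + Z) (L(Z) = 3 + √(Z + (1 + 1²)) = 3 + √(Z + (1 + 1)) = 3 + √(Z + 2) = 3 + √(2 + Z))
√(L(p(-1)) - 35797) = √((3 + √(2 + 4*(-1)²)) - 35797) = √((3 + √(2 + 4*1)) - 35797) = √((3 + √(2 + 4)) - 35797) = √((3 + √6) - 35797) = √(-35794 + √6)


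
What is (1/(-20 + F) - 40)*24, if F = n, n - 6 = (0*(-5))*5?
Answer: -6732/7 ≈ -961.71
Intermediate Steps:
n = 6 (n = 6 + (0*(-5))*5 = 6 + 0*5 = 6 + 0 = 6)
F = 6
(1/(-20 + F) - 40)*24 = (1/(-20 + 6) - 40)*24 = (1/(-14) - 40)*24 = (-1/14 - 40)*24 = -561/14*24 = -6732/7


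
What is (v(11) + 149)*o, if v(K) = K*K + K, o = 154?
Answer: 43274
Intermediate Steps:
v(K) = K + K² (v(K) = K² + K = K + K²)
(v(11) + 149)*o = (11*(1 + 11) + 149)*154 = (11*12 + 149)*154 = (132 + 149)*154 = 281*154 = 43274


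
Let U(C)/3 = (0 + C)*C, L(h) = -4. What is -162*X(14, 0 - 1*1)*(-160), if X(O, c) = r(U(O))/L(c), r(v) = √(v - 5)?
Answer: -6480*√583 ≈ -1.5646e+5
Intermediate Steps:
U(C) = 3*C² (U(C) = 3*((0 + C)*C) = 3*(C*C) = 3*C²)
r(v) = √(-5 + v)
X(O, c) = -√(-5 + 3*O²)/4 (X(O, c) = √(-5 + 3*O²)/(-4) = √(-5 + 3*O²)*(-¼) = -√(-5 + 3*O²)/4)
-162*X(14, 0 - 1*1)*(-160) = -(-81)*√(-5 + 3*14²)/2*(-160) = -(-81)*√(-5 + 3*196)/2*(-160) = -(-81)*√(-5 + 588)/2*(-160) = -(-81)*√583/2*(-160) = (81*√583/2)*(-160) = -6480*√583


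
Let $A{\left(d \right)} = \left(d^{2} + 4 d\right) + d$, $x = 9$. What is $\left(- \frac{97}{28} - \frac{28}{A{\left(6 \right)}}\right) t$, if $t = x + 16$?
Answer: $- \frac{89825}{924} \approx -97.213$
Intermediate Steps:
$A{\left(d \right)} = d^{2} + 5 d$
$t = 25$ ($t = 9 + 16 = 25$)
$\left(- \frac{97}{28} - \frac{28}{A{\left(6 \right)}}\right) t = \left(- \frac{97}{28} - \frac{28}{6 \left(5 + 6\right)}\right) 25 = \left(\left(-97\right) \frac{1}{28} - \frac{28}{6 \cdot 11}\right) 25 = \left(- \frac{97}{28} - \frac{28}{66}\right) 25 = \left(- \frac{97}{28} - \frac{14}{33}\right) 25 = \left(- \frac{3593}{924}\right) 25 = - \frac{89825}{924}$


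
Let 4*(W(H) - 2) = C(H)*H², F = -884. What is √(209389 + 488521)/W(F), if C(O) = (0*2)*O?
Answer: √697910/2 ≈ 417.71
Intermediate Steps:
C(O) = 0 (C(O) = 0*O = 0)
W(H) = 2 (W(H) = 2 + (0*H²)/4 = 2 + (¼)*0 = 2 + 0 = 2)
√(209389 + 488521)/W(F) = √(209389 + 488521)/2 = √697910*(½) = √697910/2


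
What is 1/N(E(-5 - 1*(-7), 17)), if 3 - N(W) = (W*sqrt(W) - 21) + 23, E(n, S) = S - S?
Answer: 1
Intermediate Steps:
E(n, S) = 0
N(W) = 1 - W**(3/2) (N(W) = 3 - ((W*sqrt(W) - 21) + 23) = 3 - ((W**(3/2) - 21) + 23) = 3 - ((-21 + W**(3/2)) + 23) = 3 - (2 + W**(3/2)) = 3 + (-2 - W**(3/2)) = 1 - W**(3/2))
1/N(E(-5 - 1*(-7), 17)) = 1/(1 - 0**(3/2)) = 1/(1 - 1*0) = 1/(1 + 0) = 1/1 = 1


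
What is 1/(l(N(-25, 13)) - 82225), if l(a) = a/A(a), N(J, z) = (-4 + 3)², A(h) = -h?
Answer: -1/82226 ≈ -1.2162e-5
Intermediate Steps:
N(J, z) = 1 (N(J, z) = (-1)² = 1)
l(a) = -1 (l(a) = a/((-a)) = a*(-1/a) = -1)
1/(l(N(-25, 13)) - 82225) = 1/(-1 - 82225) = 1/(-82226) = -1/82226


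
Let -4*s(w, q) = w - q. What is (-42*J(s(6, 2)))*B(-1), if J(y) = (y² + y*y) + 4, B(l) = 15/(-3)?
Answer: 1260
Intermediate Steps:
s(w, q) = -w/4 + q/4 (s(w, q) = -(w - q)/4 = -w/4 + q/4)
B(l) = -5 (B(l) = 15*(-⅓) = -5)
J(y) = 4 + 2*y² (J(y) = (y² + y²) + 4 = 2*y² + 4 = 4 + 2*y²)
(-42*J(s(6, 2)))*B(-1) = -42*(4 + 2*(-¼*6 + (¼)*2)²)*(-5) = -42*(4 + 2*(-3/2 + ½)²)*(-5) = -42*(4 + 2*(-1)²)*(-5) = -42*(4 + 2*1)*(-5) = -42*(4 + 2)*(-5) = -42*6*(-5) = -252*(-5) = 1260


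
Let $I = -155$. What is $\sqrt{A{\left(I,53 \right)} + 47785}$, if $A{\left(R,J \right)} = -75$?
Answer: $\sqrt{47710} \approx 218.43$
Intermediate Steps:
$\sqrt{A{\left(I,53 \right)} + 47785} = \sqrt{-75 + 47785} = \sqrt{47710}$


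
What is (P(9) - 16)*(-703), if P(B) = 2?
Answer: 9842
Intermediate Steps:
(P(9) - 16)*(-703) = (2 - 16)*(-703) = -14*(-703) = 9842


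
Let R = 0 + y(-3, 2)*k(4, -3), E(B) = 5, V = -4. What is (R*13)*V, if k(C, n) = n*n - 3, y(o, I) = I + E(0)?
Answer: -2184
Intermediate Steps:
y(o, I) = 5 + I (y(o, I) = I + 5 = 5 + I)
k(C, n) = -3 + n**2 (k(C, n) = n**2 - 3 = -3 + n**2)
R = 42 (R = 0 + (5 + 2)*(-3 + (-3)**2) = 0 + 7*(-3 + 9) = 0 + 7*6 = 0 + 42 = 42)
(R*13)*V = (42*13)*(-4) = 546*(-4) = -2184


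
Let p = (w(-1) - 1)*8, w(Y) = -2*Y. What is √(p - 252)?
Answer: 2*I*√61 ≈ 15.62*I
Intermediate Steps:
p = 8 (p = (-2*(-1) - 1)*8 = (2 - 1)*8 = 1*8 = 8)
√(p - 252) = √(8 - 252) = √(-244) = 2*I*√61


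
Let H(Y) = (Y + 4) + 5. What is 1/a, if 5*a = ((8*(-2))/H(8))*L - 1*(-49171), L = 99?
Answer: 85/834323 ≈ 0.00010188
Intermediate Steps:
H(Y) = 9 + Y (H(Y) = (4 + Y) + 5 = 9 + Y)
a = 834323/85 (a = (((8*(-2))/(9 + 8))*99 - 1*(-49171))/5 = (-16/17*99 + 49171)/5 = (-1584/17 + 49171)/5 = (1/5)*(834323/17) = 834323/85 ≈ 9815.6)
1/a = 1/(834323/85) = 85/834323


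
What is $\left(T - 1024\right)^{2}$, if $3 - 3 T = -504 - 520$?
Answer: $\frac{4182025}{9} \approx 4.6467 \cdot 10^{5}$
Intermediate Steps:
$T = \frac{1027}{3}$ ($T = 1 - \frac{-504 - 520}{3} = 1 - - \frac{1024}{3} = 1 + \frac{1024}{3} = \frac{1027}{3} \approx 342.33$)
$\left(T - 1024\right)^{2} = \left(\frac{1027}{3} - 1024\right)^{2} = \left(- \frac{2045}{3}\right)^{2} = \frac{4182025}{9}$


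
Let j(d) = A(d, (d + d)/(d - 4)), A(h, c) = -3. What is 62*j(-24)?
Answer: -186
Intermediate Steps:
j(d) = -3
62*j(-24) = 62*(-3) = -186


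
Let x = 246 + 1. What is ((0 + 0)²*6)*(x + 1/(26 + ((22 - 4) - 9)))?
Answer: 0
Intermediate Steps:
x = 247
((0 + 0)²*6)*(x + 1/(26 + ((22 - 4) - 9))) = ((0 + 0)²*6)*(247 + 1/(26 + ((22 - 4) - 9))) = (0²*6)*(247 + 1/(26 + (18 - 9))) = (0*6)*(247 + 1/(26 + 9)) = 0*(247 + 1/35) = 0*(8646/35) = 0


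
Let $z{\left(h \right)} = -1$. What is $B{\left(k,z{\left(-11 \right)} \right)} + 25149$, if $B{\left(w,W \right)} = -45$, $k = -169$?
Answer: $25104$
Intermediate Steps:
$B{\left(k,z{\left(-11 \right)} \right)} + 25149 = -45 + 25149 = 25104$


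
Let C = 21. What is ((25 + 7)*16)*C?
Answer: 10752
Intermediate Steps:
((25 + 7)*16)*C = ((25 + 7)*16)*21 = (32*16)*21 = 512*21 = 10752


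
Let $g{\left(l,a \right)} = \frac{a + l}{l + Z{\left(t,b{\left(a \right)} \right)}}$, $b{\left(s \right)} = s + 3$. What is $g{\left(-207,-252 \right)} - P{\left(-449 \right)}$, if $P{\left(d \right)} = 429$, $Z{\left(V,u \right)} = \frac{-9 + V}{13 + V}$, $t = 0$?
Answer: $- \frac{42679}{100} \approx -426.79$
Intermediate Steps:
$b{\left(s \right)} = 3 + s$
$Z{\left(V,u \right)} = \frac{-9 + V}{13 + V}$
$g{\left(l,a \right)} = \frac{a + l}{- \frac{9}{13} + l}$ ($g{\left(l,a \right)} = \frac{a + l}{l + \frac{-9 + 0}{13 + 0}} = \frac{a + l}{l + \frac{1}{13} \left(-9\right)} = \frac{a + l}{l - \frac{9}{13}} = \frac{a + l}{- \frac{9}{13} + l}$)
$g{\left(-207,-252 \right)} - P{\left(-449 \right)} = \frac{13 \left(-252 - 207\right)}{-9 + 13 \left(-207\right)} - 429 = 13 \frac{1}{-9 - 2691} \left(-459\right) - 429 = 13 \frac{1}{-2700} \left(-459\right) - 429 = 13 \left(- \frac{1}{2700}\right) \left(-459\right) - 429 = \frac{221}{100} - 429 = - \frac{42679}{100}$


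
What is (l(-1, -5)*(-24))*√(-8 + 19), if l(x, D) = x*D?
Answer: -120*√11 ≈ -398.00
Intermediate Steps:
l(x, D) = D*x
(l(-1, -5)*(-24))*√(-8 + 19) = (-5*(-1)*(-24))*√(-8 + 19) = (5*(-24))*√11 = -120*√11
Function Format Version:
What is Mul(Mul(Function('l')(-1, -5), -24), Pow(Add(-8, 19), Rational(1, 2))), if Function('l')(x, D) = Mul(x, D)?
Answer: Mul(-120, Pow(11, Rational(1, 2))) ≈ -398.00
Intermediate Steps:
Function('l')(x, D) = Mul(D, x)
Mul(Mul(Function('l')(-1, -5), -24), Pow(Add(-8, 19), Rational(1, 2))) = Mul(Mul(Mul(-5, -1), -24), Pow(Add(-8, 19), Rational(1, 2))) = Mul(Mul(5, -24), Pow(11, Rational(1, 2))) = Mul(-120, Pow(11, Rational(1, 2)))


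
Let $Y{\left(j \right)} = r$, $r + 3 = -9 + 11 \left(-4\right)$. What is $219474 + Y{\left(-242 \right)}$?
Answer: $219418$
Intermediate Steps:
$r = -56$ ($r = -3 + \left(-9 + 11 \left(-4\right)\right) = -3 - 53 = -56$)
$Y{\left(j \right)} = -56$
$219474 + Y{\left(-242 \right)} = 219474 - 56 = 219418$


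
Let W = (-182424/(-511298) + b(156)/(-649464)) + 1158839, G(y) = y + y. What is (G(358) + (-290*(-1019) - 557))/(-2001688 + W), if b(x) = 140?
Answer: -1115712496048386/3180505104531499 ≈ -0.35080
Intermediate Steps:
G(y) = 2*y
W = 48101921613094903/41508705534 (W = (-182424/(-511298) + 140/(-649464)) + 1158839 = (-182424*(-1/511298) + 140*(-1/649464)) + 1158839 = (91212/255649 - 35/162366) + 1158839 = 14800779877/41508705534 + 1158839 = 48101921613094903/41508705534 ≈ 1.1588e+6)
(G(358) + (-290*(-1019) - 557))/(-2001688 + W) = (2*358 + (-290*(-1019) - 557))/(-2001688 + 48101921613094903/41508705534) = (716 + (295510 - 557))/(-34985556149846489/41508705534) = (716 + 294953)*(-41508705534/34985556149846489) = 295669*(-41508705534/34985556149846489) = -1115712496048386/3180505104531499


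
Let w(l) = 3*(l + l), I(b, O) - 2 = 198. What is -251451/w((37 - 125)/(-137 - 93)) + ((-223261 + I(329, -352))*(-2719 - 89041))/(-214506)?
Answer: -1934402244455/9438264 ≈ -2.0495e+5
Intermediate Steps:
I(b, O) = 200 (I(b, O) = 2 + 198 = 200)
w(l) = 6*l (w(l) = 3*(2*l) = 6*l)
-251451/w((37 - 125)/(-137 - 93)) + ((-223261 + I(329, -352))*(-2719 - 89041))/(-214506) = -251451*(-137 - 93)/(6*(37 - 125)) + ((-223261 + 200)*(-2719 - 89041))/(-214506) = -251451/(6*(-88/(-230))) - 223061*(-91760)*(-1/214506) = -251451/(6*(-88*(-1/230))) + 20468077360*(-1/214506) = -251451/(6*(44/115)) - 10234038680/107253 = -251451/264/115 - 10234038680/107253 = -251451*115/264 - 10234038680/107253 = -9638955/88 - 10234038680/107253 = -1934402244455/9438264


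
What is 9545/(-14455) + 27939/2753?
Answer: 75516172/7958923 ≈ 9.4882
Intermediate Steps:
9545/(-14455) + 27939/2753 = 9545*(-1/14455) + 27939*(1/2753) = -1909/2891 + 27939/2753 = 75516172/7958923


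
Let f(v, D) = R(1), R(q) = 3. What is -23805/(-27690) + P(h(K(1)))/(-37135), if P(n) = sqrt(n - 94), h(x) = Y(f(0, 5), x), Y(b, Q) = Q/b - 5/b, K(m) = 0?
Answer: 1587/1846 - I*sqrt(861)/111405 ≈ 0.8597 - 0.00026339*I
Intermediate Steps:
f(v, D) = 3
Y(b, Q) = -5/b + Q/b
h(x) = -5/3 + x/3 (h(x) = (-5 + x)/3 = -5/3 + x/3)
P(n) = sqrt(-94 + n)
-23805/(-27690) + P(h(K(1)))/(-37135) = -23805/(-27690) + sqrt(-94 + (-5/3 + (1/3)*0))/(-37135) = -23805*(-1/27690) + sqrt(-94 + (-5/3 + 0))*(-1/37135) = 1587/1846 + sqrt(-94 - 5/3)*(-1/37135) = 1587/1846 + sqrt(-287/3)*(-1/37135) = 1587/1846 + (I*sqrt(861)/3)*(-1/37135) = 1587/1846 - I*sqrt(861)/111405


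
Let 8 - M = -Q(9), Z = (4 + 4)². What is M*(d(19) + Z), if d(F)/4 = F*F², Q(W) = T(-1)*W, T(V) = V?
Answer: -27500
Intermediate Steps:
Q(W) = -W
d(F) = 4*F³ (d(F) = 4*(F*F²) = 4*F³)
Z = 64 (Z = 8² = 64)
M = -1 (M = 8 - (-1)*(-1*9) = 8 - (-1)*(-9) = 8 - 1*9 = 8 - 9 = -1)
M*(d(19) + Z) = -(4*19³ + 64) = -(4*6859 + 64) = -(27436 + 64) = -1*27500 = -27500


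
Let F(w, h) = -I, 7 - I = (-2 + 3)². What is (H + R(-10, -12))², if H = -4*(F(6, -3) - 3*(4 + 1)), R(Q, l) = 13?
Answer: 9409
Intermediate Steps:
I = 6 (I = 7 - (-2 + 3)² = 7 - 1*1² = 7 - 1*1 = 7 - 1 = 6)
F(w, h) = -6 (F(w, h) = -1*6 = -6)
H = 84 (H = -4*(-6 - 3*(4 + 1)) = -4*(-6 - 3*5) = -4*(-6 - 15) = -4*(-21) = 84)
(H + R(-10, -12))² = (84 + 13)² = 97² = 9409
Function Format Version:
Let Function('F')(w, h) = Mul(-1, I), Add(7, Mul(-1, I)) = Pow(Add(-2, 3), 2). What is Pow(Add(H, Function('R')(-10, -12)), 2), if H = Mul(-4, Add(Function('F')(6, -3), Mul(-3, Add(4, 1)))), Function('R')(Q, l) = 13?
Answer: 9409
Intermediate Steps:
I = 6 (I = Add(7, Mul(-1, Pow(Add(-2, 3), 2))) = Add(7, Mul(-1, Pow(1, 2))) = Add(7, Mul(-1, 1)) = Add(7, -1) = 6)
Function('F')(w, h) = -6 (Function('F')(w, h) = Mul(-1, 6) = -6)
H = 84 (H = Mul(-4, Add(-6, Mul(-3, Add(4, 1)))) = Mul(-4, Add(-6, Mul(-3, 5))) = Mul(-4, Add(-6, -15)) = Mul(-4, -21) = 84)
Pow(Add(H, Function('R')(-10, -12)), 2) = Pow(Add(84, 13), 2) = Pow(97, 2) = 9409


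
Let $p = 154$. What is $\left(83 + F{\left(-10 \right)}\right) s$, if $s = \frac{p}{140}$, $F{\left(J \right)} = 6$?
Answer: $\frac{979}{10} \approx 97.9$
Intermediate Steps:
$s = \frac{11}{10}$ ($s = \frac{154}{140} = 154 \cdot \frac{1}{140} = \frac{11}{10} \approx 1.1$)
$\left(83 + F{\left(-10 \right)}\right) s = \left(83 + 6\right) \frac{11}{10} = 89 \cdot \frac{11}{10} = \frac{979}{10}$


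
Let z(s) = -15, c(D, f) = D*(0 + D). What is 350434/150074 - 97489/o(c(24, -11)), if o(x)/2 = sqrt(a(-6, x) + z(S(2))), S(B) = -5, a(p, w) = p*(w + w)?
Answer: 175217/75037 + 97489*I*sqrt(6927)/13854 ≈ 2.3351 + 585.67*I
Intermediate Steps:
a(p, w) = 2*p*w (a(p, w) = p*(2*w) = 2*p*w)
c(D, f) = D**2 (c(D, f) = D*D = D**2)
o(x) = 2*sqrt(-15 - 12*x) (o(x) = 2*sqrt(2*(-6)*x - 15) = 2*sqrt(-12*x - 15) = 2*sqrt(-15 - 12*x))
350434/150074 - 97489/o(c(24, -11)) = 350434/150074 - 97489*1/(2*sqrt(-15 - 12*24**2)) = 350434*(1/150074) - 97489*1/(2*sqrt(-15 - 12*576)) = 175217/75037 - 97489*1/(2*sqrt(-15 - 6912)) = 175217/75037 - 97489*(-I*sqrt(6927)/13854) = 175217/75037 - (-97489)*I*sqrt(6927)/13854 = 175217/75037 + 97489*I*sqrt(6927)/13854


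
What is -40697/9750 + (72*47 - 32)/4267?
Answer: -140972099/41603250 ≈ -3.3885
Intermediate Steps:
-40697/9750 + (72*47 - 32)/4267 = -40697*1/9750 + (3384 - 32)*(1/4267) = -40697/9750 + 3352*(1/4267) = -40697/9750 + 3352/4267 = -140972099/41603250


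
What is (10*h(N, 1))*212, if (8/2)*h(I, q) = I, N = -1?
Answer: -530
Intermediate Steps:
h(I, q) = I/4
(10*h(N, 1))*212 = (10*((1/4)*(-1)))*212 = (10*(-1/4))*212 = -5/2*212 = -530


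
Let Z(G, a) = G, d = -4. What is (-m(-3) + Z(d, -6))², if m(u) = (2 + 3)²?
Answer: 841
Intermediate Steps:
m(u) = 25 (m(u) = 5² = 25)
(-m(-3) + Z(d, -6))² = (-1*25 - 4)² = (-25 - 4)² = (-29)² = 841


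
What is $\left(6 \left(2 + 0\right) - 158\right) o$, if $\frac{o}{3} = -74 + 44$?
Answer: $13140$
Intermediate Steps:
$o = -90$ ($o = 3 \left(-74 + 44\right) = 3 \left(-30\right) = -90$)
$\left(6 \left(2 + 0\right) - 158\right) o = \left(6 \left(2 + 0\right) - 158\right) \left(-90\right) = \left(6 \cdot 2 - 158\right) \left(-90\right) = \left(12 - 158\right) \left(-90\right) = \left(-146\right) \left(-90\right) = 13140$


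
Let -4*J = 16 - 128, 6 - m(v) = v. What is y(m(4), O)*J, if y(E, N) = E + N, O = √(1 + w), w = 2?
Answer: 56 + 28*√3 ≈ 104.50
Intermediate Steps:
m(v) = 6 - v
O = √3 (O = √(1 + 2) = √3 ≈ 1.7320)
J = 28 (J = -(16 - 128)/4 = -¼*(-112) = 28)
y(m(4), O)*J = ((6 - 1*4) + √3)*28 = ((6 - 4) + √3)*28 = (2 + √3)*28 = 56 + 28*√3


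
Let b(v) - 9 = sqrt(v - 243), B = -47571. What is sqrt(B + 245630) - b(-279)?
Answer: -9 + sqrt(198059) - 3*I*sqrt(58) ≈ 436.04 - 22.847*I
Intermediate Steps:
b(v) = 9 + sqrt(-243 + v) (b(v) = 9 + sqrt(v - 243) = 9 + sqrt(-243 + v))
sqrt(B + 245630) - b(-279) = sqrt(-47571 + 245630) - (9 + sqrt(-243 - 279)) = sqrt(198059) - (9 + sqrt(-522)) = sqrt(198059) - (9 + 3*I*sqrt(58)) = sqrt(198059) + (-9 - 3*I*sqrt(58)) = -9 + sqrt(198059) - 3*I*sqrt(58)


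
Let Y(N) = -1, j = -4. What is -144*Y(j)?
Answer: 144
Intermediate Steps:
-144*Y(j) = -144*(-1) = 144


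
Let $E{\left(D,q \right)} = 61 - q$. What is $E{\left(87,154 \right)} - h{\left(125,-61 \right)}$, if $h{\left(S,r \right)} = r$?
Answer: $-32$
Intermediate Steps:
$E{\left(87,154 \right)} - h{\left(125,-61 \right)} = \left(61 - 154\right) - -61 = \left(61 - 154\right) + 61 = -93 + 61 = -32$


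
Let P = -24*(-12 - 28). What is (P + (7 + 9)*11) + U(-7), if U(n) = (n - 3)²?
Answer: 1236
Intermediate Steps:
U(n) = (-3 + n)²
P = 960 (P = -24*(-40) = 960)
(P + (7 + 9)*11) + U(-7) = (960 + (7 + 9)*11) + (-3 - 7)² = (960 + 16*11) + (-10)² = (960 + 176) + 100 = 1136 + 100 = 1236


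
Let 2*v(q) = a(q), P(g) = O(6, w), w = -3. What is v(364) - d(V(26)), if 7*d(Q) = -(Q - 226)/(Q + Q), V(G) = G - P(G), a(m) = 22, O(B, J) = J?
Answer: 4269/406 ≈ 10.515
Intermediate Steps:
P(g) = -3
v(q) = 11 (v(q) = (1/2)*22 = 11)
V(G) = 3 + G (V(G) = G - 1*(-3) = G + 3 = 3 + G)
d(Q) = -(-226 + Q)/(14*Q) (d(Q) = (-(Q - 226)/(Q + Q))/7 = (-(-226 + Q)/(2*Q))/7 = -(-226 + Q)/(14*Q))
v(364) - d(V(26)) = 11 - (226 - (3 + 26))/(14*(3 + 26)) = 11 - (226 - 1*29)/(14*29) = 11 - (226 - 29)/(14*29) = 11 - 197/(14*29) = 11 - 1*197/406 = 11 - 197/406 = 4269/406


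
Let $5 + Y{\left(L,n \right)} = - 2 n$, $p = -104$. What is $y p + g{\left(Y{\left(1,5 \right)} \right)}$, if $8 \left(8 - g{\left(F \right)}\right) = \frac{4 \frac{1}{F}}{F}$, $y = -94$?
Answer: $\frac{4402799}{450} \approx 9784.0$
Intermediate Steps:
$Y{\left(L,n \right)} = -5 - 2 n$
$g{\left(F \right)} = 8 - \frac{1}{2 F^{2}}$ ($g{\left(F \right)} = 8 - \frac{\frac{4}{F} \frac{1}{F}}{8} = 8 - \frac{4 \frac{1}{F^{2}}}{8} = 8 - \frac{1}{2 F^{2}}$)
$y p + g{\left(Y{\left(1,5 \right)} \right)} = \left(-94\right) \left(-104\right) + \left(8 - \frac{1}{2 \left(-5 - 10\right)^{2}}\right) = 9776 + \left(8 - \frac{1}{2 \left(-5 - 10\right)^{2}}\right) = 9776 + \left(8 - \frac{1}{2 \cdot 225}\right) = 9776 + \left(8 - \frac{1}{450}\right) = 9776 + \frac{3599}{450} = \frac{4402799}{450}$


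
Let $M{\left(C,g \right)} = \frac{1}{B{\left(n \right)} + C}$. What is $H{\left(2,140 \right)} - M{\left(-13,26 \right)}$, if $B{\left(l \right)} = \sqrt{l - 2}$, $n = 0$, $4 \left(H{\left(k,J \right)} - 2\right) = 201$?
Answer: $\frac{35791}{684} + \frac{i \sqrt{2}}{171} \approx 52.326 + 0.0082702 i$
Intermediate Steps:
$H{\left(k,J \right)} = \frac{209}{4}$ ($H{\left(k,J \right)} = 2 + \frac{1}{4} \cdot 201 = 2 + \frac{201}{4} = \frac{209}{4}$)
$B{\left(l \right)} = \sqrt{-2 + l}$
$M{\left(C,g \right)} = \frac{1}{C + i \sqrt{2}}$ ($M{\left(C,g \right)} = \frac{1}{\sqrt{-2 + 0} + C} = \frac{1}{\sqrt{-2} + C} = \frac{1}{i \sqrt{2} + C} = \frac{1}{C + i \sqrt{2}}$)
$H{\left(2,140 \right)} - M{\left(-13,26 \right)} = \frac{209}{4} - \frac{1}{-13 + i \sqrt{2}}$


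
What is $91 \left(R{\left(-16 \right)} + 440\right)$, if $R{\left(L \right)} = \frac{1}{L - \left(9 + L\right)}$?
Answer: $\frac{360269}{9} \approx 40030.0$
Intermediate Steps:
$R{\left(L \right)} = - \frac{1}{9}$ ($R{\left(L \right)} = \frac{1}{-9} = - \frac{1}{9}$)
$91 \left(R{\left(-16 \right)} + 440\right) = 91 \left(- \frac{1}{9} + 440\right) = 91 \cdot \frac{3959}{9} = \frac{360269}{9}$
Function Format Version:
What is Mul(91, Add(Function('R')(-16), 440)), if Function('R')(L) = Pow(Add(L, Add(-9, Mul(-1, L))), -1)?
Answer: Rational(360269, 9) ≈ 40030.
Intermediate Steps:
Function('R')(L) = Rational(-1, 9) (Function('R')(L) = Pow(-9, -1) = Rational(-1, 9))
Mul(91, Add(Function('R')(-16), 440)) = Mul(91, Add(Rational(-1, 9), 440)) = Mul(91, Rational(3959, 9)) = Rational(360269, 9)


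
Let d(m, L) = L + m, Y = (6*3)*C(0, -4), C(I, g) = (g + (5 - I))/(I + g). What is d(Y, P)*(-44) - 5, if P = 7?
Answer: -115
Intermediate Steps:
C(I, g) = (5 + g - I)/(I + g)
Y = -9/2 (Y = (6*3)*((5 - 4 - 1*0)/(0 - 4)) = 18*((5 - 4 + 0)/(-4)) = 18*(-¼*1) = 18*(-¼) = -9/2 ≈ -4.5000)
d(Y, P)*(-44) - 5 = (7 - 9/2)*(-44) - 5 = (5/2)*(-44) - 5 = -110 - 5 = -115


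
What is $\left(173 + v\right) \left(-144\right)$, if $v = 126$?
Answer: $-43056$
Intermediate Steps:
$\left(173 + v\right) \left(-144\right) = \left(173 + 126\right) \left(-144\right) = 299 \left(-144\right) = -43056$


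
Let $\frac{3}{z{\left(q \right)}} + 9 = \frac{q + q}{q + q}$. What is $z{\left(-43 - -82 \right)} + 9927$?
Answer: $\frac{79413}{8} \approx 9926.6$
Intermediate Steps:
$z{\left(q \right)} = - \frac{3}{8}$ ($z{\left(q \right)} = \frac{3}{-9 + \frac{q + q}{q + q}} = \frac{3}{-9 + \frac{2 q}{2 q}} = \frac{3}{-9 + 2 q \frac{1}{2 q}} = \frac{3}{-9 + 1} = \frac{3}{-8} = 3 \left(- \frac{1}{8}\right) = - \frac{3}{8}$)
$z{\left(-43 - -82 \right)} + 9927 = - \frac{3}{8} + 9927 = \frac{79413}{8}$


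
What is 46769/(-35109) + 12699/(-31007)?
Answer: -1896015574/1088624763 ≈ -1.7417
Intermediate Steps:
46769/(-35109) + 12699/(-31007) = 46769*(-1/35109) + 12699*(-1/31007) = -46769/35109 - 12699/31007 = -1896015574/1088624763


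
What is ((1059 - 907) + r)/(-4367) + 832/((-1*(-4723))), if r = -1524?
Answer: 10113300/20625341 ≈ 0.49033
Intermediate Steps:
((1059 - 907) + r)/(-4367) + 832/((-1*(-4723))) = ((1059 - 907) - 1524)/(-4367) + 832/((-1*(-4723))) = (152 - 1524)*(-1/4367) + 832/4723 = -1372*(-1/4367) + 832*(1/4723) = 1372/4367 + 832/4723 = 10113300/20625341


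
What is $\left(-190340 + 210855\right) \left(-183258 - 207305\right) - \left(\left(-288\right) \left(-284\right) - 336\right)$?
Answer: $-8012481401$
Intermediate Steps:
$\left(-190340 + 210855\right) \left(-183258 - 207305\right) - \left(\left(-288\right) \left(-284\right) - 336\right) = 20515 \left(-390563\right) - \left(81792 - 336\right) = -8012399945 - 81456 = -8012481401$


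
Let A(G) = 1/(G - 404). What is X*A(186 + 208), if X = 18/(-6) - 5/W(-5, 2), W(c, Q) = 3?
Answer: 7/15 ≈ 0.46667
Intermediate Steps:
A(G) = 1/(-404 + G)
X = -14/3 (X = 18/(-6) - 5/3 = 18*(-⅙) - 5*⅓ = -3 - 5/3 = -14/3 ≈ -4.6667)
X*A(186 + 208) = -14/(3*(-404 + (186 + 208))) = -14/(3*(-404 + 394)) = -14/3/(-10) = -14/3*(-⅒) = 7/15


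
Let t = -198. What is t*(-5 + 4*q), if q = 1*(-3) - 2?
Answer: 4950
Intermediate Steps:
q = -5 (q = -3 - 2 = -5)
t*(-5 + 4*q) = -198*(-5 + 4*(-5)) = -198*(-5 - 20) = -198*(-25) = 4950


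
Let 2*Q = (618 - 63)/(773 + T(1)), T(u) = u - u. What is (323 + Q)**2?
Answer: 249913007569/2390116 ≈ 1.0456e+5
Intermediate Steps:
T(u) = 0
Q = 555/1546 (Q = ((618 - 63)/(773 + 0))/2 = (555/773)/2 = (555*(1/773))/2 = (1/2)*(555/773) = 555/1546 ≈ 0.35899)
(323 + Q)**2 = (323 + 555/1546)**2 = (499913/1546)**2 = 249913007569/2390116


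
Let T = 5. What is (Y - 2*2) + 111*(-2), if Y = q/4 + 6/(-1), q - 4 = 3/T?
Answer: -4617/20 ≈ -230.85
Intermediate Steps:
q = 23/5 (q = 4 + 3/5 = 4 + 3*(⅕) = 4 + ⅗ = 23/5 ≈ 4.6000)
Y = -97/20 (Y = (23/5)/4 + 6/(-1) = (23/5)*(¼) + 6*(-1) = 23/20 - 6 = -97/20 ≈ -4.8500)
(Y - 2*2) + 111*(-2) = (-97/20 - 2*2) + 111*(-2) = (-97/20 - 4) - 222 = -177/20 - 222 = -4617/20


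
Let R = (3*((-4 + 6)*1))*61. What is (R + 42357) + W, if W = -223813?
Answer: -181090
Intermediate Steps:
R = 366 (R = (3*(2*1))*61 = (3*2)*61 = 6*61 = 366)
(R + 42357) + W = (366 + 42357) - 223813 = 42723 - 223813 = -181090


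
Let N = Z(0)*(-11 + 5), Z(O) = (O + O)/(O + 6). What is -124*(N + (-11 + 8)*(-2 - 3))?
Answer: -1860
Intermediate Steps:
Z(O) = 2*O/(6 + O) (Z(O) = (2*O)/(6 + O) = 2*O/(6 + O))
N = 0 (N = (2*0/(6 + 0))*(-11 + 5) = (2*0/6)*(-6) = (2*0*(1/6))*(-6) = 0*(-6) = 0)
-124*(N + (-11 + 8)*(-2 - 3)) = -124*(0 + (-11 + 8)*(-2 - 3)) = -124*(0 - 3*(-5)) = -124*(0 + 15) = -124*15 = -1860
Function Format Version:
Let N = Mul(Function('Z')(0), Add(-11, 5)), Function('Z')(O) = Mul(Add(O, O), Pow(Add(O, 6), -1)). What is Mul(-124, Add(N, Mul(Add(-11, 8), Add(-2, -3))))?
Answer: -1860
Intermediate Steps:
Function('Z')(O) = Mul(2, O, Pow(Add(6, O), -1)) (Function('Z')(O) = Mul(Mul(2, O), Pow(Add(6, O), -1)) = Mul(2, O, Pow(Add(6, O), -1)))
N = 0 (N = Mul(Mul(2, 0, Pow(Add(6, 0), -1)), Add(-11, 5)) = Mul(Mul(2, 0, Pow(6, -1)), -6) = Mul(Mul(2, 0, Rational(1, 6)), -6) = Mul(0, -6) = 0)
Mul(-124, Add(N, Mul(Add(-11, 8), Add(-2, -3)))) = Mul(-124, Add(0, Mul(Add(-11, 8), Add(-2, -3)))) = Mul(-124, Add(0, Mul(-3, -5))) = Mul(-124, Add(0, 15)) = Mul(-124, 15) = -1860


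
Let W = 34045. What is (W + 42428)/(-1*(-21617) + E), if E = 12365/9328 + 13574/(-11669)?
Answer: 2774655380112/784331407819 ≈ 3.5376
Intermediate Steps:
E = 17668913/108848432 (E = 12365*(1/9328) + 13574*(-1/11669) = 12365/9328 - 13574/11669 = 17668913/108848432 ≈ 0.16233)
(W + 42428)/(-1*(-21617) + E) = (34045 + 42428)/(-1*(-21617) + 17668913/108848432) = 76473/(21617 + 17668913/108848432) = 76473/(2352994223457/108848432) = 76473*(108848432/2352994223457) = 2774655380112/784331407819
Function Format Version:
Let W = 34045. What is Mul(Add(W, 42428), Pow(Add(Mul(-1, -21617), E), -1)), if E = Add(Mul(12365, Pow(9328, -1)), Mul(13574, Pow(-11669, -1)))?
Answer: Rational(2774655380112, 784331407819) ≈ 3.5376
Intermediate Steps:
E = Rational(17668913, 108848432) (E = Add(Mul(12365, Rational(1, 9328)), Mul(13574, Rational(-1, 11669))) = Add(Rational(12365, 9328), Rational(-13574, 11669)) = Rational(17668913, 108848432) ≈ 0.16233)
Mul(Add(W, 42428), Pow(Add(Mul(-1, -21617), E), -1)) = Mul(Add(34045, 42428), Pow(Add(Mul(-1, -21617), Rational(17668913, 108848432)), -1)) = Mul(76473, Pow(Add(21617, Rational(17668913, 108848432)), -1)) = Mul(76473, Pow(Rational(2352994223457, 108848432), -1)) = Mul(76473, Rational(108848432, 2352994223457)) = Rational(2774655380112, 784331407819)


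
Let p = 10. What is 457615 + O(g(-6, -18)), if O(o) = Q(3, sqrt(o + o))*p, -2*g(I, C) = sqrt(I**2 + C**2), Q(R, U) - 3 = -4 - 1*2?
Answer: 457585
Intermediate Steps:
Q(R, U) = -3 (Q(R, U) = 3 + (-4 - 1*2) = 3 + (-4 - 2) = 3 - 6 = -3)
g(I, C) = -sqrt(C**2 + I**2)/2 (g(I, C) = -sqrt(I**2 + C**2)/2 = -sqrt(C**2 + I**2)/2)
O(o) = -30 (O(o) = -3*10 = -30)
457615 + O(g(-6, -18)) = 457615 - 30 = 457585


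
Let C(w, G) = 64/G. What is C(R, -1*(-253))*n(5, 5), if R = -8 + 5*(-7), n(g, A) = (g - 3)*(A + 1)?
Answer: 768/253 ≈ 3.0356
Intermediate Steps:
n(g, A) = (1 + A)*(-3 + g) (n(g, A) = (-3 + g)*(1 + A) = (1 + A)*(-3 + g))
R = -43 (R = -8 - 35 = -43)
C(R, -1*(-253))*n(5, 5) = (64/((-1*(-253))))*(-3 + 5 - 3*5 + 5*5) = (64/253)*(-3 + 5 - 15 + 25) = (64*(1/253))*12 = (64/253)*12 = 768/253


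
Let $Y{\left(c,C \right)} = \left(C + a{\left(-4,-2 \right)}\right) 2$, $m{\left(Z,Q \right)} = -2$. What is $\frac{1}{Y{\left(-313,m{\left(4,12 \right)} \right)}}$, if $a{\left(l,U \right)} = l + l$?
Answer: $- \frac{1}{20} \approx -0.05$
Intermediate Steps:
$a{\left(l,U \right)} = 2 l$
$Y{\left(c,C \right)} = -16 + 2 C$ ($Y{\left(c,C \right)} = \left(C + 2 \left(-4\right)\right) 2 = \left(C - 8\right) 2 = \left(-8 + C\right) 2 = -16 + 2 C$)
$\frac{1}{Y{\left(-313,m{\left(4,12 \right)} \right)}} = \frac{1}{-16 + 2 \left(-2\right)} = \frac{1}{-16 - 4} = \frac{1}{-20} = - \frac{1}{20}$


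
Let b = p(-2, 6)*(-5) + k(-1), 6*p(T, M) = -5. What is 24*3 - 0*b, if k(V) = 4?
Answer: 72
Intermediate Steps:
p(T, M) = -⅚ (p(T, M) = (⅙)*(-5) = -⅚)
b = 49/6 (b = -⅚*(-5) + 4 = 25/6 + 4 = 49/6 ≈ 8.1667)
24*3 - 0*b = 24*3 - 0*49/6 = 72 - 1*0 = 72 + 0 = 72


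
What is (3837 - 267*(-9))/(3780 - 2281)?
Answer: 6240/1499 ≈ 4.1628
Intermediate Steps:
(3837 - 267*(-9))/(3780 - 2281) = (3837 + 2403)/1499 = 6240*(1/1499) = 6240/1499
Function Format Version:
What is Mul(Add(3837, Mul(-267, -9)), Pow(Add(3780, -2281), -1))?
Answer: Rational(6240, 1499) ≈ 4.1628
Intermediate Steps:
Mul(Add(3837, Mul(-267, -9)), Pow(Add(3780, -2281), -1)) = Mul(Add(3837, 2403), Pow(1499, -1)) = Mul(6240, Rational(1, 1499)) = Rational(6240, 1499)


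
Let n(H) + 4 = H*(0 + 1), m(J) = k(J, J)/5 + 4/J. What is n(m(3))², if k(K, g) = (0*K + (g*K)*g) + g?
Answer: 100/9 ≈ 11.111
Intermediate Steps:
k(K, g) = g + K*g² (k(K, g) = (0 + (K*g)*g) + g = (0 + K*g²) + g = K*g² + g = g + K*g²)
m(J) = 4/J + J*(1 + J²)/5 (m(J) = (J*(1 + J*J))/5 + 4/J = (J*(1 + J²))*(⅕) + 4/J = J*(1 + J²)/5 + 4/J = 4/J + J*(1 + J²)/5)
n(H) = -4 + H (n(H) = -4 + H*(0 + 1) = -4 + H*1 = -4 + H)
n(m(3))² = (-4 + (⅕)*(20 + 3² + 3⁴)/3)² = (-4 + (⅕)*(⅓)*(20 + 9 + 81))² = (-4 + (⅕)*(⅓)*110)² = (-4 + 22/3)² = (10/3)² = 100/9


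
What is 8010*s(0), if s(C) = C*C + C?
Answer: 0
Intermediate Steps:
s(C) = C + C² (s(C) = C² + C = C + C²)
8010*s(0) = 8010*(0*(1 + 0)) = 8010*(0*1) = 8010*0 = 0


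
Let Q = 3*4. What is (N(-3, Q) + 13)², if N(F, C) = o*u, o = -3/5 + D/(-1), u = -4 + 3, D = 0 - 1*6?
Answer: 1444/25 ≈ 57.760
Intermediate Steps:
D = -6 (D = 0 - 6 = -6)
Q = 12
u = -1
o = 27/5 (o = -3/5 - 6/(-1) = -3*⅕ - 6*(-1) = -⅗ + 6 = 27/5 ≈ 5.4000)
N(F, C) = -27/5 (N(F, C) = (27/5)*(-1) = -27/5)
(N(-3, Q) + 13)² = (-27/5 + 13)² = (38/5)² = 1444/25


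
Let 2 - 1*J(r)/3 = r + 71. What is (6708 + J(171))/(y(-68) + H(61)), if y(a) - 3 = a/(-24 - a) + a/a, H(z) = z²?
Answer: 32934/20479 ≈ 1.6082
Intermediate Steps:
J(r) = -207 - 3*r (J(r) = 6 - 3*(r + 71) = 6 - 3*(71 + r) = 6 + (-213 - 3*r) = -207 - 3*r)
y(a) = 4 + a/(-24 - a) (y(a) = 3 + (a/(-24 - a) + a/a) = 3 + (a/(-24 - a) + 1) = 3 + (1 + a/(-24 - a)) = 4 + a/(-24 - a))
(6708 + J(171))/(y(-68) + H(61)) = (6708 + (-207 - 3*171))/(3*(32 - 68)/(24 - 68) + 61²) = (6708 + (-207 - 513))/(3*(-36)/(-44) + 3721) = (6708 - 720)/(3*(-1/44)*(-36) + 3721) = 5988/(27/11 + 3721) = 5988/(40958/11) = 5988*(11/40958) = 32934/20479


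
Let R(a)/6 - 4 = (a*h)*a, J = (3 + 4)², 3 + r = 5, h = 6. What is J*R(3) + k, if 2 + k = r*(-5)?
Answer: 17040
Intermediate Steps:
r = 2 (r = -3 + 5 = 2)
J = 49 (J = 7² = 49)
k = -12 (k = -2 + 2*(-5) = -2 - 10 = -12)
R(a) = 24 + 36*a² (R(a) = 24 + 6*((a*6)*a) = 24 + 6*((6*a)*a) = 24 + 6*(6*a²) = 24 + 36*a²)
J*R(3) + k = 49*(24 + 36*3²) - 12 = 49*(24 + 36*9) - 12 = 49*(24 + 324) - 12 = 49*348 - 12 = 17052 - 12 = 17040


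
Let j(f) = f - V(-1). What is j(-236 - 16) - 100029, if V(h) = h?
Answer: -100280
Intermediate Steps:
j(f) = 1 + f (j(f) = f - 1*(-1) = f + 1 = 1 + f)
j(-236 - 16) - 100029 = (1 + (-236 - 16)) - 100029 = (1 - 252) - 100029 = -251 - 100029 = -100280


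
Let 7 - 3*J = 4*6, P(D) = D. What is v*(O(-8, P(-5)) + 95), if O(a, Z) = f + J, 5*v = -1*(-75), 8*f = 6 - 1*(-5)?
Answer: 10885/8 ≈ 1360.6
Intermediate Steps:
f = 11/8 (f = (6 - 1*(-5))/8 = (6 + 5)/8 = (1/8)*11 = 11/8 ≈ 1.3750)
J = -17/3 (J = 7/3 - 4*6/3 = 7/3 - 1/3*24 = 7/3 - 8 = -17/3 ≈ -5.6667)
v = 15 (v = (-1*(-75))/5 = (1/5)*75 = 15)
O(a, Z) = -103/24 (O(a, Z) = 11/8 - 17/3 = -103/24)
v*(O(-8, P(-5)) + 95) = 15*(-103/24 + 95) = 15*(2177/24) = 10885/8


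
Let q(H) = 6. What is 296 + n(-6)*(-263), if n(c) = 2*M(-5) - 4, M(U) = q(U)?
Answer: -1808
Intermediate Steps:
M(U) = 6
n(c) = 8 (n(c) = 2*6 - 4 = 12 - 4 = 8)
296 + n(-6)*(-263) = 296 + 8*(-263) = 296 - 2104 = -1808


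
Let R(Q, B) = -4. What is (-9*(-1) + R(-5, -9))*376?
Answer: 1880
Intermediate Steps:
(-9*(-1) + R(-5, -9))*376 = (-9*(-1) - 4)*376 = (9 - 4)*376 = 5*376 = 1880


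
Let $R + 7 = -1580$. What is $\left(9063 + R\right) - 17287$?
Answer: $-9811$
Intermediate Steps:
$R = -1587$ ($R = -7 - 1580 = -1587$)
$\left(9063 + R\right) - 17287 = \left(9063 - 1587\right) - 17287 = 7476 - 17287 = -9811$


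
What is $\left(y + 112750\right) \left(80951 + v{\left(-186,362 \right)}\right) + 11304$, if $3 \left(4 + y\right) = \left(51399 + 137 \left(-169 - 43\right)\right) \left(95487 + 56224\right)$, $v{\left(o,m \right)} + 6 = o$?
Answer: $\frac{273921416244949}{3} \approx 9.1307 \cdot 10^{13}$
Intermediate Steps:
$v{\left(o,m \right)} = -6 + o$
$y = \frac{3391499393}{3}$ ($y = -4 + \frac{\left(51399 + 137 \left(-169 - 43\right)\right) \left(95487 + 56224\right)}{3} = -4 + \frac{\left(51399 + 137 \left(-212\right)\right) 151711}{3} = -4 + \frac{\left(51399 - 29044\right) 151711}{3} = -4 + \frac{22355 \cdot 151711}{3} = -4 + \frac{1}{3} \cdot 3391499405 = -4 + \frac{3391499405}{3} = \frac{3391499393}{3} \approx 1.1305 \cdot 10^{9}$)
$\left(y + 112750\right) \left(80951 + v{\left(-186,362 \right)}\right) + 11304 = \left(\frac{3391499393}{3} + 112750\right) \left(80951 - 192\right) + 11304 = \frac{3391837643 \left(80951 - 192\right)}{3} + 11304 = \frac{3391837643}{3} \cdot 80759 + 11304 = \frac{273921416211037}{3} + 11304 = \frac{273921416244949}{3}$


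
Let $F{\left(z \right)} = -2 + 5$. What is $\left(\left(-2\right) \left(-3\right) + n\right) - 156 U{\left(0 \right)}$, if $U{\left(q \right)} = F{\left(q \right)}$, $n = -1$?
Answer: $-463$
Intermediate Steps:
$F{\left(z \right)} = 3$
$U{\left(q \right)} = 3$
$\left(\left(-2\right) \left(-3\right) + n\right) - 156 U{\left(0 \right)} = \left(\left(-2\right) \left(-3\right) - 1\right) - 468 = \left(6 - 1\right) - 468 = 5 - 468 = -463$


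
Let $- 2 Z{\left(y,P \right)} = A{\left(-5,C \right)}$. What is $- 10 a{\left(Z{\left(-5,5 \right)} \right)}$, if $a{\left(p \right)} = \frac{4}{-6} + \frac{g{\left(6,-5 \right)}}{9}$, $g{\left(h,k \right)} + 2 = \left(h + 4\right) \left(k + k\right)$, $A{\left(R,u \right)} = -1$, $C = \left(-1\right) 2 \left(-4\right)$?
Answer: $120$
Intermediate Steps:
$C = 8$ ($C = \left(-2\right) \left(-4\right) = 8$)
$Z{\left(y,P \right)} = \frac{1}{2}$ ($Z{\left(y,P \right)} = \left(- \frac{1}{2}\right) \left(-1\right) = \frac{1}{2}$)
$g{\left(h,k \right)} = -2 + 2 k \left(4 + h\right)$ ($g{\left(h,k \right)} = -2 + \left(h + 4\right) \left(k + k\right) = -2 + \left(4 + h\right) 2 k = -2 + 2 k \left(4 + h\right)$)
$a{\left(p \right)} = -12$ ($a{\left(p \right)} = \frac{4}{-6} + \frac{-2 + 8 \left(-5\right) + 2 \cdot 6 \left(-5\right)}{9} = 4 \left(- \frac{1}{6}\right) + \left(-2 - 40 - 60\right) \frac{1}{9} = - \frac{2}{3} - \frac{34}{3} = -12$)
$- 10 a{\left(Z{\left(-5,5 \right)} \right)} = \left(-10\right) \left(-12\right) = 120$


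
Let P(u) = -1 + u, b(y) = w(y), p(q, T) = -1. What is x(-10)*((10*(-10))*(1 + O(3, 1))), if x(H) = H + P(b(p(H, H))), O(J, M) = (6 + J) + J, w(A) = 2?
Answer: 11700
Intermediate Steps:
b(y) = 2
O(J, M) = 6 + 2*J
x(H) = 1 + H (x(H) = H + (-1 + 2) = H + 1 = 1 + H)
x(-10)*((10*(-10))*(1 + O(3, 1))) = (1 - 10)*((10*(-10))*(1 + (6 + 2*3))) = -(-900)*(1 + (6 + 6)) = -(-900)*(1 + 12) = -(-900)*13 = -9*(-1300) = 11700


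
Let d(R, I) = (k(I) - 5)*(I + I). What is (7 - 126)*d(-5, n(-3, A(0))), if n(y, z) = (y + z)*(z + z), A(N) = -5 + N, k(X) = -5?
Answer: 190400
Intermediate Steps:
n(y, z) = 2*z*(y + z) (n(y, z) = (y + z)*(2*z) = 2*z*(y + z))
d(R, I) = -20*I (d(R, I) = (-5 - 5)*(I + I) = -20*I)
(7 - 126)*d(-5, n(-3, A(0))) = (7 - 126)*(-40*(-5 + 0)*(-3 + (-5 + 0))) = -(-2380)*2*(-5)*(-3 - 5) = -(-2380)*2*(-5)*(-8) = -(-2380)*80 = -119*(-1600) = 190400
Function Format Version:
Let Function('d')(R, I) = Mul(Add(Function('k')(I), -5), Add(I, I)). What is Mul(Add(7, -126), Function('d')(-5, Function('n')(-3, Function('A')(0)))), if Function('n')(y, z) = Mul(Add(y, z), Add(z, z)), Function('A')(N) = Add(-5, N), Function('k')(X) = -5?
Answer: 190400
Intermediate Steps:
Function('n')(y, z) = Mul(2, z, Add(y, z)) (Function('n')(y, z) = Mul(Add(y, z), Mul(2, z)) = Mul(2, z, Add(y, z)))
Function('d')(R, I) = Mul(-20, I) (Function('d')(R, I) = Mul(Add(-5, -5), Add(I, I)) = Mul(-10, Mul(2, I)) = Mul(-20, I))
Mul(Add(7, -126), Function('d')(-5, Function('n')(-3, Function('A')(0)))) = Mul(Add(7, -126), Mul(-20, Mul(2, Add(-5, 0), Add(-3, Add(-5, 0))))) = Mul(-119, Mul(-20, Mul(2, -5, Add(-3, -5)))) = Mul(-119, Mul(-20, Mul(2, -5, -8))) = Mul(-119, Mul(-20, 80)) = Mul(-119, -1600) = 190400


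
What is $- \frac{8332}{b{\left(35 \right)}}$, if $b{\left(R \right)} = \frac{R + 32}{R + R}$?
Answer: $- \frac{583240}{67} \approx -8705.1$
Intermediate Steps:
$b{\left(R \right)} = \frac{32 + R}{2 R}$
$- \frac{8332}{b{\left(35 \right)}} = - \frac{8332}{\frac{1}{2} \cdot \frac{1}{35} \left(32 + 35\right)} = - \frac{8332}{\frac{1}{2} \cdot \frac{1}{35} \cdot 67} = - \frac{8332}{\frac{67}{70}} = \left(-8332\right) \frac{70}{67} = - \frac{583240}{67}$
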